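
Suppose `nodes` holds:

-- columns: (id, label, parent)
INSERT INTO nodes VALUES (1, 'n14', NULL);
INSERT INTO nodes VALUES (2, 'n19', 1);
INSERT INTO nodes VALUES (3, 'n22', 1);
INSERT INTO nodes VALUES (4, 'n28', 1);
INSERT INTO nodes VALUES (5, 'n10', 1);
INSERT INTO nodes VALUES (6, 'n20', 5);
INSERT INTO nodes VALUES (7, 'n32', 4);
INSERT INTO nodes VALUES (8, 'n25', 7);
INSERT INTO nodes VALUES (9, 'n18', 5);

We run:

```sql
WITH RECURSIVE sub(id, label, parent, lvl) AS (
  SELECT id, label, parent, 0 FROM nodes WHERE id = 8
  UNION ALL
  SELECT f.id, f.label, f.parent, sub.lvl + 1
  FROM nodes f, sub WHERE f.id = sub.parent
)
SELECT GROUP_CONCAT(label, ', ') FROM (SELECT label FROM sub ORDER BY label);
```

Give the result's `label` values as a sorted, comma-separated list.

Base: id=8 (n25), parent=7, lvl 0.
Iteration 1: join on id=7 -> n32 (id 7, parent=4, lvl 1).
Iteration 2: join on id=4 -> n28 (id 4, parent=1, lvl 2).
Iteration 3: join on id=1 -> n14 (id 1, parent=NULL, lvl 3).
Iteration 4: parent is NULL; no match; recursion stops.

n14, n25, n28, n32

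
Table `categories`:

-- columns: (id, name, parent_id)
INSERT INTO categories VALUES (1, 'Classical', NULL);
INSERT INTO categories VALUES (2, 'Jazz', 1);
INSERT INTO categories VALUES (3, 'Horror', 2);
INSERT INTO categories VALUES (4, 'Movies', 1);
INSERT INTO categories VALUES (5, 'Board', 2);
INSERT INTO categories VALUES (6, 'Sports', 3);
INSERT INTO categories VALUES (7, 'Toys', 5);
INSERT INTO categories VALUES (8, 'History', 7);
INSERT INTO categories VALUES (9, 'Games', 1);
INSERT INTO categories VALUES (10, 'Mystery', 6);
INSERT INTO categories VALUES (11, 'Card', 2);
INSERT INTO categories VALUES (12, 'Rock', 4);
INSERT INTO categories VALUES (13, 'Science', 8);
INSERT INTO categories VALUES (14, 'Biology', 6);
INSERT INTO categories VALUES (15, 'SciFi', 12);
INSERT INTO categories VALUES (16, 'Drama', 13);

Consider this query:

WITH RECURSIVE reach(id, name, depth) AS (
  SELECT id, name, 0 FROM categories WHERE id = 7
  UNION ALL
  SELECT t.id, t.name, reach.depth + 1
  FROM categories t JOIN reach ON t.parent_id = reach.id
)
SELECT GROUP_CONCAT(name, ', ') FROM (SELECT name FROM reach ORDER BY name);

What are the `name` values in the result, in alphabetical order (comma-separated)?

Base: id=7 (Toys) at depth 0.
Iteration 1: rows with parent_id in {7} -> History (id 8, depth 1).
Iteration 2: rows with parent_id in {8} -> Science (id 13, depth 2).
Iteration 3: rows with parent_id in {13} -> Drama (id 16, depth 3).
Iteration 4: no rows with parent_id in {16}; recursion stops.

Drama, History, Science, Toys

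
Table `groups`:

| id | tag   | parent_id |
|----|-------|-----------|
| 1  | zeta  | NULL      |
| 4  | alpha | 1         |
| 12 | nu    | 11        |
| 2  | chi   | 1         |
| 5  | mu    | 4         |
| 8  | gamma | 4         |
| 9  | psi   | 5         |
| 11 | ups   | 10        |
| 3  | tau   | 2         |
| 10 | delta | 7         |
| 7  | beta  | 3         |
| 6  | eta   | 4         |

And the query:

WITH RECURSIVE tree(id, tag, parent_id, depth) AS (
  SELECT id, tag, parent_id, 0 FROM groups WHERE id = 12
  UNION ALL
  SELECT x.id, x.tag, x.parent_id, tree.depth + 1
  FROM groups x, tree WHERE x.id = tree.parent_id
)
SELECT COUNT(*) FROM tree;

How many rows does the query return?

7

Base: id=12 (nu), parent_id=11, depth 0.
Iteration 1: join on id=11 -> ups (id 11, parent_id=10, depth 1).
Iteration 2: join on id=10 -> delta (id 10, parent_id=7, depth 2).
Iteration 3: join on id=7 -> beta (id 7, parent_id=3, depth 3).
Iteration 4: join on id=3 -> tau (id 3, parent_id=2, depth 4).
Iteration 5: join on id=2 -> chi (id 2, parent_id=1, depth 5).
Iteration 6: join on id=1 -> zeta (id 1, parent_id=NULL, depth 6).
Iteration 7: parent_id is NULL; no match; recursion stops.
Total rows emitted: 7.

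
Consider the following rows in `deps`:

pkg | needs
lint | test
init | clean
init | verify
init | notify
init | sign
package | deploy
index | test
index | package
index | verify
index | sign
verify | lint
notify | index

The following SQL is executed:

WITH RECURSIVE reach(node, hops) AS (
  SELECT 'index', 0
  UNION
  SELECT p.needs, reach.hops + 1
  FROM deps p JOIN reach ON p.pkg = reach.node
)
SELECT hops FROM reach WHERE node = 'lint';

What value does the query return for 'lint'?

2

Base: (index, hops=0).
Iteration 1: edges from {index} -> (package, hops=1), (sign, hops=1), (test, hops=1), (verify, hops=1).
Iteration 2: edges from {package,sign,test,verify} -> (deploy, hops=2), (lint, hops=2).
Iteration 3: edges from {deploy,lint} -> (test, hops=3).
Iteration 4: no outgoing edges from {test}; recursion stops.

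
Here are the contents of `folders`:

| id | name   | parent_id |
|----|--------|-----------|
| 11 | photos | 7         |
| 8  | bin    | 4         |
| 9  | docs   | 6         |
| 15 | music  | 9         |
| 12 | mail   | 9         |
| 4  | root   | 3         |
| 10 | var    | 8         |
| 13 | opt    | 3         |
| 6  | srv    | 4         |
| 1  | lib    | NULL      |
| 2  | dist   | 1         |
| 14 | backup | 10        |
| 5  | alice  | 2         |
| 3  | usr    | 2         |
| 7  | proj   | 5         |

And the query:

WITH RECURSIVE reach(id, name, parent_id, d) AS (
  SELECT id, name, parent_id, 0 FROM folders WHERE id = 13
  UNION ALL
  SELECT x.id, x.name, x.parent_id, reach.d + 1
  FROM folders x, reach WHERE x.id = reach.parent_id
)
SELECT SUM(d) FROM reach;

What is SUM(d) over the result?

Base: id=13 (opt), parent_id=3, d 0.
Iteration 1: join on id=3 -> usr (id 3, parent_id=2, d 1).
Iteration 2: join on id=2 -> dist (id 2, parent_id=1, d 2).
Iteration 3: join on id=1 -> lib (id 1, parent_id=NULL, d 3).
Iteration 4: parent_id is NULL; no match; recursion stops.
SUM(d) = 0 + 1 + 2 + 3 = 6.

6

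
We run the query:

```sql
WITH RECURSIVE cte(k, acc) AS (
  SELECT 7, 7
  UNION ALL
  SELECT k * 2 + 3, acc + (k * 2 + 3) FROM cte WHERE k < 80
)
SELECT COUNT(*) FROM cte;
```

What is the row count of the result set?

Base: k=7, acc=7.
Iteration 1: 7 < 80 holds -> k = 7 * 2 + 3 = 17, acc = 7 + 17 = 24.
Iteration 2: 17 < 80 holds -> k = 17 * 2 + 3 = 37, acc = 24 + 37 = 61.
Iteration 3: 37 < 80 holds -> k = 37 * 2 + 3 = 77, acc = 61 + 77 = 138.
Iteration 4: 77 < 80 holds -> k = 77 * 2 + 3 = 157, acc = 138 + 157 = 295.
Iteration 5: 157 < 80 fails; recursion stops.
Total rows emitted: 5.

5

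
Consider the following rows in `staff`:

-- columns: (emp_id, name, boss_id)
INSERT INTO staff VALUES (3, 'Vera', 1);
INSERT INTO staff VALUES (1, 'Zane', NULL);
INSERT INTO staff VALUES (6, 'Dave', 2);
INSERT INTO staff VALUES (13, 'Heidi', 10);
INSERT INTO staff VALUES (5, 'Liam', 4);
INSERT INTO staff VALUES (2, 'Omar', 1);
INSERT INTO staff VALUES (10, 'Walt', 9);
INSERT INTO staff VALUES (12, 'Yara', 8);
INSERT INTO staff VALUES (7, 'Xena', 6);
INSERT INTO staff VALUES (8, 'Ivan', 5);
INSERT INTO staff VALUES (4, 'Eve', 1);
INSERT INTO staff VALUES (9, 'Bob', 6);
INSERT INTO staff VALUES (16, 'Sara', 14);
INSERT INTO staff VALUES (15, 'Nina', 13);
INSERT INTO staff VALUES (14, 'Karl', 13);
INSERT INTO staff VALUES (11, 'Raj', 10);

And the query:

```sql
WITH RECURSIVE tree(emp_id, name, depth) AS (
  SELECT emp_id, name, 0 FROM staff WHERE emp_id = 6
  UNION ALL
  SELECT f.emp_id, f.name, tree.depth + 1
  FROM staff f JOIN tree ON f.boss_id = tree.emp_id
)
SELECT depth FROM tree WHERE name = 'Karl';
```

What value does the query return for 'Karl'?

Base: emp_id=6 (Dave) at depth 0.
Iteration 1: rows with boss_id in {6} -> Xena (id 7, depth 1), Bob (id 9, depth 1).
Iteration 2: rows with boss_id in {7,9} -> Walt (id 10, depth 2).
Iteration 3: rows with boss_id in {10} -> Raj (id 11, depth 3), Heidi (id 13, depth 3).
Iteration 4: rows with boss_id in {11,13} -> Karl (id 14, depth 4), Nina (id 15, depth 4).
Iteration 5: rows with boss_id in {14,15} -> Sara (id 16, depth 5).
Iteration 6: no rows with boss_id in {16}; recursion stops.

4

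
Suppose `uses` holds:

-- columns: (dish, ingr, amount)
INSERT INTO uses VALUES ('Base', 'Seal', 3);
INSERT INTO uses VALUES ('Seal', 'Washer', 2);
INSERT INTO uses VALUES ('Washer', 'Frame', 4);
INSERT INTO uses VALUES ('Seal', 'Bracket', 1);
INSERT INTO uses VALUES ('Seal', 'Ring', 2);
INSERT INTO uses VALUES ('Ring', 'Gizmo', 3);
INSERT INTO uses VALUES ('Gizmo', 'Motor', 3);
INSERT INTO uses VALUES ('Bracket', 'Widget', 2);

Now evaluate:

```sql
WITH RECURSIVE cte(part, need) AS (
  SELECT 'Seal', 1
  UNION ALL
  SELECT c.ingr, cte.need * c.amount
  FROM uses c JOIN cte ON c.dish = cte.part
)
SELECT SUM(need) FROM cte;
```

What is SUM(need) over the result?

Base: (Seal, need=1).
Iteration 1: components of {Seal} -> Bracket = 1*1 = 1, Ring = 1*2 = 2, Washer = 1*2 = 2.
Iteration 2: components of {Bracket,Ring,Washer} -> Frame = 2*4 = 8, Gizmo = 2*3 = 6, Widget = 1*2 = 2.
Iteration 3: components of {Frame,Gizmo,Widget} -> Motor = 6*3 = 18.
Iteration 4: no further components; recursion stops.
SUM(need) = 1 + 2 + 1 + 2 + 8 + 2 + 6 + 18 = 40.

40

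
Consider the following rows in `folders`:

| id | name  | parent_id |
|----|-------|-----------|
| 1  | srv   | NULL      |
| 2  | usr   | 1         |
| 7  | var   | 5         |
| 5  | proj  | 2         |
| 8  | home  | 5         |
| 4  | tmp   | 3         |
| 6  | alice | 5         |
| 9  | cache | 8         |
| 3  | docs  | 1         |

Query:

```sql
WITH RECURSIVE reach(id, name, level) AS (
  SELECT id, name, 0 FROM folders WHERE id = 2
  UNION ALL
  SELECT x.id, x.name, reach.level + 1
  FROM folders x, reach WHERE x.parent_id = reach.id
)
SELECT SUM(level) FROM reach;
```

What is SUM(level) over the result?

Base: id=2 (usr) at level 0.
Iteration 1: rows with parent_id in {2} -> proj (id 5, level 1).
Iteration 2: rows with parent_id in {5} -> alice (id 6, level 2), var (id 7, level 2), home (id 8, level 2).
Iteration 3: rows with parent_id in {6,7,8} -> cache (id 9, level 3).
Iteration 4: no rows with parent_id in {9}; recursion stops.
SUM(level) = 0 + 1 + 2 + 2 + 2 + 3 = 10.

10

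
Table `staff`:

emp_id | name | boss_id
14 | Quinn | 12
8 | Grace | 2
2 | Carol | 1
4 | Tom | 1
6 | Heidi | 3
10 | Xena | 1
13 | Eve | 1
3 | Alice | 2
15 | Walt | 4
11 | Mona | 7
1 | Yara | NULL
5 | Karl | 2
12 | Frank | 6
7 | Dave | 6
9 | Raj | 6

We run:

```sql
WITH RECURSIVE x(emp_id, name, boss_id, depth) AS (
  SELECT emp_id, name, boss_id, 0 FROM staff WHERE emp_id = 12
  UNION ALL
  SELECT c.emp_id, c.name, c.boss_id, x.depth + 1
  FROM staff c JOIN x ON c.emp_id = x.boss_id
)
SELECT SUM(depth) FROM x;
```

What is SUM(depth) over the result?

10

Base: emp_id=12 (Frank), boss_id=6, depth 0.
Iteration 1: join on emp_id=6 -> Heidi (id 6, boss_id=3, depth 1).
Iteration 2: join on emp_id=3 -> Alice (id 3, boss_id=2, depth 2).
Iteration 3: join on emp_id=2 -> Carol (id 2, boss_id=1, depth 3).
Iteration 4: join on emp_id=1 -> Yara (id 1, boss_id=NULL, depth 4).
Iteration 5: boss_id is NULL; no match; recursion stops.
SUM(depth) = 0 + 1 + 2 + 3 + 4 = 10.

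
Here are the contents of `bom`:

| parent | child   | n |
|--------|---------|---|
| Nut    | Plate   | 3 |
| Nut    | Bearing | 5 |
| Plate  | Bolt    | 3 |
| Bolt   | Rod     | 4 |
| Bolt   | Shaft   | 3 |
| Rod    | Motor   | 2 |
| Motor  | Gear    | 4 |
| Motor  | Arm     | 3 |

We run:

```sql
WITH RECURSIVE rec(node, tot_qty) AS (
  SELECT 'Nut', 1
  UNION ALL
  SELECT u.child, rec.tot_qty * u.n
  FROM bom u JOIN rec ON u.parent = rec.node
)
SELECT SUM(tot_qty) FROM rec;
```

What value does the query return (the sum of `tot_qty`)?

657

Base: (Nut, tot_qty=1).
Iteration 1: components of {Nut} -> Bearing = 1*5 = 5, Plate = 1*3 = 3.
Iteration 2: components of {Bearing,Plate} -> Bolt = 3*3 = 9.
Iteration 3: components of {Bolt} -> Rod = 9*4 = 36, Shaft = 9*3 = 27.
Iteration 4: components of {Rod,Shaft} -> Motor = 36*2 = 72.
Iteration 5: components of {Motor} -> Arm = 72*3 = 216, Gear = 72*4 = 288.
Iteration 6: no further components; recursion stops.
SUM(tot_qty) = 1 + 3 + 5 + 9 + 36 + 27 + 72 + 288 + 216 = 657.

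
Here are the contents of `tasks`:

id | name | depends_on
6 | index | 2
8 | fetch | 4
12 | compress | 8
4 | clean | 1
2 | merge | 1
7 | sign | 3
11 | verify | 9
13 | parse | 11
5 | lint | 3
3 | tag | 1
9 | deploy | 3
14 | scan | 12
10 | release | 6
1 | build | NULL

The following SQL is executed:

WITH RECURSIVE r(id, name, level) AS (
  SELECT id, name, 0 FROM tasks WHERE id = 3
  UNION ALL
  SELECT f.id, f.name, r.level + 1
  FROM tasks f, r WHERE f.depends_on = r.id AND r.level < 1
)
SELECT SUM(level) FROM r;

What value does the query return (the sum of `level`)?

Base: id=3 (tag) at level 0.
Iteration 1: rows with depends_on in {3} -> lint (id 5, level 1), sign (id 7, level 1), deploy (id 9, level 1).
Iteration 2: level < 1 fails for all current rows; recursion stops.
SUM(level) = 0 + 1 + 1 + 1 = 3.

3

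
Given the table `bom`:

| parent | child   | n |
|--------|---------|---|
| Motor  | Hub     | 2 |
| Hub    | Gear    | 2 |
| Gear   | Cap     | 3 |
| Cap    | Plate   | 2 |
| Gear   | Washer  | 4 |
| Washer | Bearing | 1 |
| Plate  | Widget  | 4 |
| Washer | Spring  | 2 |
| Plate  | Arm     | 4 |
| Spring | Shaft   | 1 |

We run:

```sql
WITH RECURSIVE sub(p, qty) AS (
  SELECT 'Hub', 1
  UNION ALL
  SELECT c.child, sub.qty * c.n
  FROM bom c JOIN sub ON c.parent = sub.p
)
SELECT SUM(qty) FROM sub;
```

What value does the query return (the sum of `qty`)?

165

Base: (Hub, qty=1).
Iteration 1: components of {Hub} -> Gear = 1*2 = 2.
Iteration 2: components of {Gear} -> Cap = 2*3 = 6, Washer = 2*4 = 8.
Iteration 3: components of {Cap,Washer} -> Bearing = 8*1 = 8, Plate = 6*2 = 12, Spring = 8*2 = 16.
Iteration 4: components of {Bearing,Plate,Spring} -> Arm = 12*4 = 48, Shaft = 16*1 = 16, Widget = 12*4 = 48.
Iteration 5: no further components; recursion stops.
SUM(qty) = 1 + 2 + 6 + 8 + 12 + 8 + 16 + 48 + 48 + 16 = 165.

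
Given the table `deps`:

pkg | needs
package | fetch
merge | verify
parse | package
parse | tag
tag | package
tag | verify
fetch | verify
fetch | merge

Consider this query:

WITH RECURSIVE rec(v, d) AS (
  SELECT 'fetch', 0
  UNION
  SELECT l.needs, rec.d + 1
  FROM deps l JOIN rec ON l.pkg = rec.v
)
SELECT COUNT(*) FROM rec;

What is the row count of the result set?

4

Base: (fetch, d=0).
Iteration 1: edges from {fetch} -> (merge, d=1), (verify, d=1).
Iteration 2: edges from {merge,verify} -> (verify, d=2).
Iteration 3: no outgoing edges from {verify}; recursion stops.
Total rows emitted: 4.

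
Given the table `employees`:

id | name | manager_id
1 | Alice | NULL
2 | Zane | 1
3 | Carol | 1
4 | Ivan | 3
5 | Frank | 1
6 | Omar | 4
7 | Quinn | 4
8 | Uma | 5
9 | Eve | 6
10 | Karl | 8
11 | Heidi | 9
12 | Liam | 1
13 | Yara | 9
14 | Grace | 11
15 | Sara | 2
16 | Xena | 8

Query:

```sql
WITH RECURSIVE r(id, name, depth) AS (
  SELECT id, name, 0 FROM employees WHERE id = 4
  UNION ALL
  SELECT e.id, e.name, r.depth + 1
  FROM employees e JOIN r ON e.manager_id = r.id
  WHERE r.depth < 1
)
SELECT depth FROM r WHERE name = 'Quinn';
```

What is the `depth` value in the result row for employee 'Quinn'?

1

Base: id=4 (Ivan) at depth 0.
Iteration 1: rows with manager_id in {4} -> Omar (id 6, depth 1), Quinn (id 7, depth 1).
Iteration 2: depth < 1 fails for all current rows; recursion stops.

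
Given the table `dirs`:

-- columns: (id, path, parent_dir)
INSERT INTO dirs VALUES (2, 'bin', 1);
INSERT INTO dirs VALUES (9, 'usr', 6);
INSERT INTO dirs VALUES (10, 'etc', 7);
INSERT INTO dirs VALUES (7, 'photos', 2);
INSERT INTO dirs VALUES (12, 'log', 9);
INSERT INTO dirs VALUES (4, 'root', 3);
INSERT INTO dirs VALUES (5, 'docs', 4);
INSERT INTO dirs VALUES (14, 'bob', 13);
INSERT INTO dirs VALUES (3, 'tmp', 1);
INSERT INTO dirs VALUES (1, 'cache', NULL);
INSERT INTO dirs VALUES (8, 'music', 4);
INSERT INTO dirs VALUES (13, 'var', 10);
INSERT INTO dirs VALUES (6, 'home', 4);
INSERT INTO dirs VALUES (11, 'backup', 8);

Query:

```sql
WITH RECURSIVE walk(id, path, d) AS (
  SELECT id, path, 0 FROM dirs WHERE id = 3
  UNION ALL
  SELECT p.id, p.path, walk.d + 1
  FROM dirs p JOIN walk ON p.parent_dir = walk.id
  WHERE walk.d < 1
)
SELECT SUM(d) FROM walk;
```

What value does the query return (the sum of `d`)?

1

Base: id=3 (tmp) at d 0.
Iteration 1: rows with parent_dir in {3} -> root (id 4, d 1).
Iteration 2: d < 1 fails for all current rows; recursion stops.
SUM(d) = 0 + 1 = 1.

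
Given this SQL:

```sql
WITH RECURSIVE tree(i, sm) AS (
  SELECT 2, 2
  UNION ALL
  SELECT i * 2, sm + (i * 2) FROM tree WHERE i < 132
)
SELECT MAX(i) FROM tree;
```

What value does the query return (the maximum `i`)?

Base: i=2, sm=2.
Iteration 1: 2 < 132 holds -> i = 2 * 2 = 4, sm = 2 + 4 = 6.
Iteration 2: 4 < 132 holds -> i = 4 * 2 = 8, sm = 6 + 8 = 14.
Iteration 3: 8 < 132 holds -> i = 8 * 2 = 16, sm = 14 + 16 = 30.
Iteration 4: 16 < 132 holds -> i = 16 * 2 = 32, sm = 30 + 32 = 62.
Iteration 5: 32 < 132 holds -> i = 32 * 2 = 64, sm = 62 + 64 = 126.
Iteration 6: 64 < 132 holds -> i = 64 * 2 = 128, sm = 126 + 128 = 254.
Iteration 7: 128 < 132 holds -> i = 128 * 2 = 256, sm = 254 + 256 = 510.
Iteration 8: 256 < 132 fails; recursion stops.
i values: 2, 4, 8, 16, 32, 64, 128, 256; the maximum is 256.

256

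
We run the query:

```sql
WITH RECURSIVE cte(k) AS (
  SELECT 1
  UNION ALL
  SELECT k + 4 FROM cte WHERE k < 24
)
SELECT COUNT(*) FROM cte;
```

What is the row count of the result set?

Base: k=1.
Iteration 1: 1 < 24 holds -> k = 1 + 4 = 5.
Iteration 2: 5 < 24 holds -> k = 5 + 4 = 9.
Iteration 3: 9 < 24 holds -> k = 9 + 4 = 13.
Iteration 4: 13 < 24 holds -> k = 13 + 4 = 17.
Iteration 5: 17 < 24 holds -> k = 17 + 4 = 21.
Iteration 6: 21 < 24 holds -> k = 21 + 4 = 25.
Iteration 7: 25 < 24 fails; recursion stops.
Total rows emitted: 7.

7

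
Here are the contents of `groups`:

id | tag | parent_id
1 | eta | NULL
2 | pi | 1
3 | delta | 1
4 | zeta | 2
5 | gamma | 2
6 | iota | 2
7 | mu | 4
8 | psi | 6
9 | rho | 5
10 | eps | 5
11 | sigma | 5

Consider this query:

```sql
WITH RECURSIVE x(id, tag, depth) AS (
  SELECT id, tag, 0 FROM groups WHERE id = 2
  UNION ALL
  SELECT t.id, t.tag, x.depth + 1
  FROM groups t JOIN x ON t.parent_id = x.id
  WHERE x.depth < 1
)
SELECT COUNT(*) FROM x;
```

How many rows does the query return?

4

Base: id=2 (pi) at depth 0.
Iteration 1: rows with parent_id in {2} -> zeta (id 4, depth 1), gamma (id 5, depth 1), iota (id 6, depth 1).
Iteration 2: depth < 1 fails for all current rows; recursion stops.
Total rows emitted: 4.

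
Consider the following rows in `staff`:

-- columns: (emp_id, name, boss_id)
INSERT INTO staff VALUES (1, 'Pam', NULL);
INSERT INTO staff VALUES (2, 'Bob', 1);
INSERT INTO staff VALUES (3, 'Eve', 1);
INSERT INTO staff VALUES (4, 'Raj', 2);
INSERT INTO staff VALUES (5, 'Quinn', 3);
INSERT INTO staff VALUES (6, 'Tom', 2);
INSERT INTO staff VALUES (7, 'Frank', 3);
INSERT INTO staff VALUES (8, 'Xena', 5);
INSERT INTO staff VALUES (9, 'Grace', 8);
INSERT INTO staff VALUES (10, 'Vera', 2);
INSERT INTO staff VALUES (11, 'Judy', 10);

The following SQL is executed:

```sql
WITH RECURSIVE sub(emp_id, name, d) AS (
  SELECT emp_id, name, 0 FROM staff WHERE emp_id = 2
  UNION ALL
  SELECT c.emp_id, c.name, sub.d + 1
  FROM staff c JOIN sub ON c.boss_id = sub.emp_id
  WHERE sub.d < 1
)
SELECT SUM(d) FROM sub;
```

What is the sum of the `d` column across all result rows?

Base: emp_id=2 (Bob) at d 0.
Iteration 1: rows with boss_id in {2} -> Raj (id 4, d 1), Tom (id 6, d 1), Vera (id 10, d 1).
Iteration 2: d < 1 fails for all current rows; recursion stops.
SUM(d) = 0 + 1 + 1 + 1 = 3.

3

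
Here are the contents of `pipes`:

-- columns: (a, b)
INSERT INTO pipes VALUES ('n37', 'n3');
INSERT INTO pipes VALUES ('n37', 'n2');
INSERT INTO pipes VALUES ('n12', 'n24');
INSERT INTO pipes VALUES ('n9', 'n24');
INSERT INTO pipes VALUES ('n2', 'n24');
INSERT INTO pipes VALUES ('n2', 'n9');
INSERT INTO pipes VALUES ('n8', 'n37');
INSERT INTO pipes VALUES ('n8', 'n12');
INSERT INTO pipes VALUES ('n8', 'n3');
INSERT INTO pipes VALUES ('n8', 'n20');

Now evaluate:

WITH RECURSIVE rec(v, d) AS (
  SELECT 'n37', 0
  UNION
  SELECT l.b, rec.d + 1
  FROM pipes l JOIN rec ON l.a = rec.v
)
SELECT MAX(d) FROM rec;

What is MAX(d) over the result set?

Base: (n37, d=0).
Iteration 1: edges from {n37} -> (n2, d=1), (n3, d=1).
Iteration 2: edges from {n2,n3} -> (n24, d=2), (n9, d=2).
Iteration 3: edges from {n24,n9} -> (n24, d=3).
Iteration 4: no outgoing edges from {n24}; recursion stops.
d values: 0, 1, 1, 2, 2, 3; the maximum is 3.

3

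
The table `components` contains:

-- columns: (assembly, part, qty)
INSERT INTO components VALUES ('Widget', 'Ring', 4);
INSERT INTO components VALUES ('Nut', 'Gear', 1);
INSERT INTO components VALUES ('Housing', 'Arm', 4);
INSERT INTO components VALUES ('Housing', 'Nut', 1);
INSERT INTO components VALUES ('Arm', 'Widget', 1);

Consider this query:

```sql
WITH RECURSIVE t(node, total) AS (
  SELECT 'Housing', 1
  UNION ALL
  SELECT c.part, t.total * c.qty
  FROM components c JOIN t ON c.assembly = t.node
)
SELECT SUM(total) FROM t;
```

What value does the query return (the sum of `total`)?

Base: (Housing, total=1).
Iteration 1: components of {Housing} -> Arm = 1*4 = 4, Nut = 1*1 = 1.
Iteration 2: components of {Arm,Nut} -> Gear = 1*1 = 1, Widget = 4*1 = 4.
Iteration 3: components of {Gear,Widget} -> Ring = 4*4 = 16.
Iteration 4: no further components; recursion stops.
SUM(total) = 1 + 4 + 1 + 4 + 1 + 16 = 27.

27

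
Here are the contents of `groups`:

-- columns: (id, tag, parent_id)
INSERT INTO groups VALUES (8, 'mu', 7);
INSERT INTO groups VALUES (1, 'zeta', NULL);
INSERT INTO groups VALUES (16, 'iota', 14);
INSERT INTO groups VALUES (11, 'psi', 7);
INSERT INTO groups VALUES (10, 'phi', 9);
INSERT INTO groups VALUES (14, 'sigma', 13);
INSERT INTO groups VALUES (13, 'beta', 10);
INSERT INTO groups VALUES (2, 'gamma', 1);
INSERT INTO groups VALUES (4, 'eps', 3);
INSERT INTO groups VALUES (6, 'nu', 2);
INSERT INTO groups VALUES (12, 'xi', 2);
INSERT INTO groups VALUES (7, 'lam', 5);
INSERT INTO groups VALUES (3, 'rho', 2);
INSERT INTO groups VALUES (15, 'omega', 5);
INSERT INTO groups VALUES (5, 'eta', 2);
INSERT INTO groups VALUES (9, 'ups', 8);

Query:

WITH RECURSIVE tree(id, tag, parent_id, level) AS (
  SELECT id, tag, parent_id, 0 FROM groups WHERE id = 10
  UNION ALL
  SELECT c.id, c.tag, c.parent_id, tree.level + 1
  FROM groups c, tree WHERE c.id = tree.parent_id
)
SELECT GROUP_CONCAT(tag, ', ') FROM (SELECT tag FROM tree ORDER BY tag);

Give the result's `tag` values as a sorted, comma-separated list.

eta, gamma, lam, mu, phi, ups, zeta

Base: id=10 (phi), parent_id=9, level 0.
Iteration 1: join on id=9 -> ups (id 9, parent_id=8, level 1).
Iteration 2: join on id=8 -> mu (id 8, parent_id=7, level 2).
Iteration 3: join on id=7 -> lam (id 7, parent_id=5, level 3).
Iteration 4: join on id=5 -> eta (id 5, parent_id=2, level 4).
Iteration 5: join on id=2 -> gamma (id 2, parent_id=1, level 5).
Iteration 6: join on id=1 -> zeta (id 1, parent_id=NULL, level 6).
Iteration 7: parent_id is NULL; no match; recursion stops.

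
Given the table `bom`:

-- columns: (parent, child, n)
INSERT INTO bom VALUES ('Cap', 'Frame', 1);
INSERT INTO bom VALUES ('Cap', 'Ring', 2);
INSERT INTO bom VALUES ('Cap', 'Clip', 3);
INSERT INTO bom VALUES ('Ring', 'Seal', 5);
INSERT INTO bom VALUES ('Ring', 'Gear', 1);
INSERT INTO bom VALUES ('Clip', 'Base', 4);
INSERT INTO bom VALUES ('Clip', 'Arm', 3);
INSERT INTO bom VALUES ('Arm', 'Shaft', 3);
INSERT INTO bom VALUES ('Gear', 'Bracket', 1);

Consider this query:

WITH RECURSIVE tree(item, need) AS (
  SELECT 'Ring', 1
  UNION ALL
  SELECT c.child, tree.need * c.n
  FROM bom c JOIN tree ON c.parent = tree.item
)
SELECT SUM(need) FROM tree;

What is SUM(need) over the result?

Base: (Ring, need=1).
Iteration 1: components of {Ring} -> Gear = 1*1 = 1, Seal = 1*5 = 5.
Iteration 2: components of {Gear,Seal} -> Bracket = 1*1 = 1.
Iteration 3: no further components; recursion stops.
SUM(need) = 1 + 5 + 1 + 1 = 8.

8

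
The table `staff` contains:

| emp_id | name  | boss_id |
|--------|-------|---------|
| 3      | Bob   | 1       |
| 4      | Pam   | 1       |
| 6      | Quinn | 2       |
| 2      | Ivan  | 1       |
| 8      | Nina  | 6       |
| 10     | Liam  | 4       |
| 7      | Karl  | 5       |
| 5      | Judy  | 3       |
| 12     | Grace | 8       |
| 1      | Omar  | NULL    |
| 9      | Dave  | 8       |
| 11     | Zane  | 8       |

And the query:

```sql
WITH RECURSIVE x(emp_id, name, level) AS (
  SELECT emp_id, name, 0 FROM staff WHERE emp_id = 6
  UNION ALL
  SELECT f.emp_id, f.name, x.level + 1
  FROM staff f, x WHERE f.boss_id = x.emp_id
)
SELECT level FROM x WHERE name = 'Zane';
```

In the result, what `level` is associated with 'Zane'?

Base: emp_id=6 (Quinn) at level 0.
Iteration 1: rows with boss_id in {6} -> Nina (id 8, level 1).
Iteration 2: rows with boss_id in {8} -> Dave (id 9, level 2), Zane (id 11, level 2), Grace (id 12, level 2).
Iteration 3: no rows with boss_id in {9,11,12}; recursion stops.

2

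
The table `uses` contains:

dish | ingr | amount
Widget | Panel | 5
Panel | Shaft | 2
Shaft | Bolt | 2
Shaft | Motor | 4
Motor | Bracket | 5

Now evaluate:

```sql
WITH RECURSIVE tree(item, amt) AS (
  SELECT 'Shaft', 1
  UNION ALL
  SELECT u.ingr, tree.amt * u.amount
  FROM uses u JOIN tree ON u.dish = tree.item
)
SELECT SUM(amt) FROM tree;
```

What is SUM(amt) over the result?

27

Base: (Shaft, amt=1).
Iteration 1: components of {Shaft} -> Bolt = 1*2 = 2, Motor = 1*4 = 4.
Iteration 2: components of {Bolt,Motor} -> Bracket = 4*5 = 20.
Iteration 3: no further components; recursion stops.
SUM(amt) = 1 + 2 + 4 + 20 = 27.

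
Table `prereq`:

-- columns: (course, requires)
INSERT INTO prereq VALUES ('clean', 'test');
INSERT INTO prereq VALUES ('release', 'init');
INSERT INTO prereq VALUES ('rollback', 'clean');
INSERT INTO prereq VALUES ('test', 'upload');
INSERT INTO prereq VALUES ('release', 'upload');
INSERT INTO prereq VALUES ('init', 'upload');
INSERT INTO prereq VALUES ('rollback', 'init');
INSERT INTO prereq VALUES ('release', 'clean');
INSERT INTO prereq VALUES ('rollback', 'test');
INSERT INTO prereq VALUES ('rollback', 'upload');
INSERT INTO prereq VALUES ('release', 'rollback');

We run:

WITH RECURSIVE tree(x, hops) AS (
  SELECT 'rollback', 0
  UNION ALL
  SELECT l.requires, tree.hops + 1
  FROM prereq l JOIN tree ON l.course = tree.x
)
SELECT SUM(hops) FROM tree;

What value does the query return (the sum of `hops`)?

13

Base: (rollback, hops=0).
Iteration 1: edges from {rollback} -> (clean, hops=1), (init, hops=1), (test, hops=1), (upload, hops=1).
Iteration 2: edges from {clean,init,test,upload} -> (test, hops=2), (upload, hops=2) x2. [UNION ALL keeps all 3 new rows, including repeats]
Iteration 3: edges from {test,upload} -> (upload, hops=3).
Iteration 4: no outgoing edges from {upload}; recursion stops.
SUM(hops) = 0 + 1 + 1 + 1 + 1 + 2 + 2 + 2 + 3 = 13.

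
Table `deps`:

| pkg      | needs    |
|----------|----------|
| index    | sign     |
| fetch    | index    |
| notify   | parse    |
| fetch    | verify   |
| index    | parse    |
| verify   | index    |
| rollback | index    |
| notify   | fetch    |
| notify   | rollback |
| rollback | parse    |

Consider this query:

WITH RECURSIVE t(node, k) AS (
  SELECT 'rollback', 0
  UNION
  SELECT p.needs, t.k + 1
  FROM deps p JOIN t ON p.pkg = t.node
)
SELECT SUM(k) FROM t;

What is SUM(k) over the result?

Base: (rollback, k=0).
Iteration 1: edges from {rollback} -> (index, k=1), (parse, k=1).
Iteration 2: edges from {index,parse} -> (parse, k=2), (sign, k=2).
Iteration 3: no outgoing edges from {parse,sign}; recursion stops.
SUM(k) = 0 + 1 + 1 + 2 + 2 = 6.

6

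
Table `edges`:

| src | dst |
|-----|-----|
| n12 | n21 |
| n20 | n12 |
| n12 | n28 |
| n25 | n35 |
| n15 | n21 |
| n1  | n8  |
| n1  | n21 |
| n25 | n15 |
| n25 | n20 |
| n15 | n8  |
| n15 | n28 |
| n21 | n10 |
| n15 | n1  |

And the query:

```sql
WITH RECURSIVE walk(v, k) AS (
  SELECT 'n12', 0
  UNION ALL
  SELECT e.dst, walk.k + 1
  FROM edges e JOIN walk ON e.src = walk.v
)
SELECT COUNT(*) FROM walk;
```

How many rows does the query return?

Base: (n12, k=0).
Iteration 1: edges from {n12} -> (n21, k=1), (n28, k=1).
Iteration 2: edges from {n21,n28} -> (n10, k=2).
Iteration 3: no outgoing edges from {n10}; recursion stops.
Total rows emitted: 4.

4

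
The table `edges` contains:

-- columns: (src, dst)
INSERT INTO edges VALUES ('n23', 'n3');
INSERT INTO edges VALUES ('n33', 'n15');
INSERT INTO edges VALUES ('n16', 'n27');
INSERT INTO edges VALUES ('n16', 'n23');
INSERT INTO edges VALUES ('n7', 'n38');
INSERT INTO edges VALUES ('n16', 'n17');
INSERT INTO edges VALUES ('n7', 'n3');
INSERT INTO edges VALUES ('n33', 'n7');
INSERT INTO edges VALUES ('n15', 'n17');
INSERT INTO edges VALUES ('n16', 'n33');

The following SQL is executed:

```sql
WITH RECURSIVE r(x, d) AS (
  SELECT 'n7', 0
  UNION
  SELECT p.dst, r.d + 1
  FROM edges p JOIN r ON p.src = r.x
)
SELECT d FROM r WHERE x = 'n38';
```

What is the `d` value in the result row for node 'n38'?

Base: (n7, d=0).
Iteration 1: edges from {n7} -> (n3, d=1), (n38, d=1).
Iteration 2: no outgoing edges from {n3,n38}; recursion stops.

1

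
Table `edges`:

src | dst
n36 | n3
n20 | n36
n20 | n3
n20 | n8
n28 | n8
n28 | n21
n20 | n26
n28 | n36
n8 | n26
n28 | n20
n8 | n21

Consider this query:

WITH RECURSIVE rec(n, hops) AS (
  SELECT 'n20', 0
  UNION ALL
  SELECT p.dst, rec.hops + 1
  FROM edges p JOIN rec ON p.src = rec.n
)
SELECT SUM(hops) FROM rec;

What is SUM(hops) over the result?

10

Base: (n20, hops=0).
Iteration 1: edges from {n20} -> (n26, hops=1), (n3, hops=1), (n36, hops=1), (n8, hops=1).
Iteration 2: edges from {n26,n3,n36,n8} -> (n21, hops=2), (n26, hops=2), (n3, hops=2).
Iteration 3: no outgoing edges from {n21,n26,n3}; recursion stops.
SUM(hops) = 0 + 1 + 1 + 1 + 1 + 2 + 2 + 2 = 10.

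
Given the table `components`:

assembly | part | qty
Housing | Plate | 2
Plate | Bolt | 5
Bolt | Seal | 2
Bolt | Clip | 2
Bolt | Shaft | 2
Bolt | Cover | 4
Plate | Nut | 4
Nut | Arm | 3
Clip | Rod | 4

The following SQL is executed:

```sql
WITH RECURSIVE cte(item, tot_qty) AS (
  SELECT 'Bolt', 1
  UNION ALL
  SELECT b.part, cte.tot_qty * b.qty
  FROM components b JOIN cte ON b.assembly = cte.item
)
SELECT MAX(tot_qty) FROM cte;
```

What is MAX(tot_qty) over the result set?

8

Base: (Bolt, tot_qty=1).
Iteration 1: components of {Bolt} -> Clip = 1*2 = 2, Cover = 1*4 = 4, Seal = 1*2 = 2, Shaft = 1*2 = 2.
Iteration 2: components of {Clip,Cover,Seal,Shaft} -> Rod = 2*4 = 8.
Iteration 3: no further components; recursion stops.
tot_qty values: 1, 2, 2, 2, 4, 8; the maximum is 8.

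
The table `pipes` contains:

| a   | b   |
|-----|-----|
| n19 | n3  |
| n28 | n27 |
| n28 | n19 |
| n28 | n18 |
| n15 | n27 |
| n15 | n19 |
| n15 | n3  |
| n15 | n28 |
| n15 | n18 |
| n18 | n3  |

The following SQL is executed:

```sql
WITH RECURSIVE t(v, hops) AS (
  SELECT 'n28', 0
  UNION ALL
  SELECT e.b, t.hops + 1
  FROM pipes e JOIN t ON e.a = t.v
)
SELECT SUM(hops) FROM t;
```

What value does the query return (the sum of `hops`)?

Base: (n28, hops=0).
Iteration 1: edges from {n28} -> (n18, hops=1), (n19, hops=1), (n27, hops=1).
Iteration 2: edges from {n18,n19,n27} -> (n3, hops=2) x2. [UNION ALL keeps all 2 new rows, including repeats]
Iteration 3: no outgoing edges from {n3}; recursion stops.
SUM(hops) = 0 + 1 + 1 + 1 + 2 + 2 = 7.

7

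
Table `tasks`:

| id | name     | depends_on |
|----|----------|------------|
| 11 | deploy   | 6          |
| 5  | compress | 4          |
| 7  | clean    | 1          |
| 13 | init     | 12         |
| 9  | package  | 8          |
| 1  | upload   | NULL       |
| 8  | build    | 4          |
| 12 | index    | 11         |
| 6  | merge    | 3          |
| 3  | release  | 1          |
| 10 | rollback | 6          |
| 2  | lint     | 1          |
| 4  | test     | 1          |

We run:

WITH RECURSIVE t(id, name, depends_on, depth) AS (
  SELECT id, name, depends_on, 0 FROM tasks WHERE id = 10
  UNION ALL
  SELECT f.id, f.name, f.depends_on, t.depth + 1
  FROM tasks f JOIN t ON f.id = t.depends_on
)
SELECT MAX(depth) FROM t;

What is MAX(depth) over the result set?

3

Base: id=10 (rollback), depends_on=6, depth 0.
Iteration 1: join on id=6 -> merge (id 6, depends_on=3, depth 1).
Iteration 2: join on id=3 -> release (id 3, depends_on=1, depth 2).
Iteration 3: join on id=1 -> upload (id 1, depends_on=NULL, depth 3).
Iteration 4: depends_on is NULL; no match; recursion stops.
depth values: 0, 1, 2, 3; the maximum is 3.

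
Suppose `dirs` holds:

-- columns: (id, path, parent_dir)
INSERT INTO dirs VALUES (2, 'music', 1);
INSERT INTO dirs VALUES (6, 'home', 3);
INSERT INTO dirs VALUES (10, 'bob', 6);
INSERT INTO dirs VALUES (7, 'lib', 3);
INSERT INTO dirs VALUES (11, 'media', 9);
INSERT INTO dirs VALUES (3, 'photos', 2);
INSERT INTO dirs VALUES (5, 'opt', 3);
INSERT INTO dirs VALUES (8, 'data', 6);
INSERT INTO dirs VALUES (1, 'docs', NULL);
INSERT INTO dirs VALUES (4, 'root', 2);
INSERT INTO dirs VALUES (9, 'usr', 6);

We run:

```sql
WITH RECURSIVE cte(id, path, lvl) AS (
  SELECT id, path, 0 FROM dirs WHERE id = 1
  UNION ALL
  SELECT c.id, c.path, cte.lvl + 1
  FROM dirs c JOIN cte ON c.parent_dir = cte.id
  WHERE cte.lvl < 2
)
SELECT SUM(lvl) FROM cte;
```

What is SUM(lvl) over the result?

Base: id=1 (docs) at lvl 0.
Iteration 1: rows with parent_dir in {1} -> music (id 2, lvl 1).
Iteration 2: rows with parent_dir in {2} -> photos (id 3, lvl 2), root (id 4, lvl 2).
Iteration 3: lvl < 2 fails for all current rows; recursion stops.
SUM(lvl) = 0 + 1 + 2 + 2 = 5.

5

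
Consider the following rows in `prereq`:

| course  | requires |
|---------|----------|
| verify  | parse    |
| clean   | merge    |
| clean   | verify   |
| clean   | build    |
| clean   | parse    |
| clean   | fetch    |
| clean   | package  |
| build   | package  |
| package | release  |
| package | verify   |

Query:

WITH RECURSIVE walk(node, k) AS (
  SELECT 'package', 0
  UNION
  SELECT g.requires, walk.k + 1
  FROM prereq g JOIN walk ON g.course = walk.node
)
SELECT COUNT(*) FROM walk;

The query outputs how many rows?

4

Base: (package, k=0).
Iteration 1: edges from {package} -> (release, k=1), (verify, k=1).
Iteration 2: edges from {release,verify} -> (parse, k=2).
Iteration 3: no outgoing edges from {parse}; recursion stops.
Total rows emitted: 4.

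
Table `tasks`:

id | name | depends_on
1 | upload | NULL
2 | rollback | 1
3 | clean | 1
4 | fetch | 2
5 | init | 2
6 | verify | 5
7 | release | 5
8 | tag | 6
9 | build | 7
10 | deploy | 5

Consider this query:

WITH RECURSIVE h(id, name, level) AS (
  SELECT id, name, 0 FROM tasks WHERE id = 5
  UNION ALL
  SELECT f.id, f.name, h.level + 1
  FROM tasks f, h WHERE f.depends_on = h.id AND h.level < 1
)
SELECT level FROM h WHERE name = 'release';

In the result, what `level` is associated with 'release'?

1

Base: id=5 (init) at level 0.
Iteration 1: rows with depends_on in {5} -> verify (id 6, level 1), release (id 7, level 1), deploy (id 10, level 1).
Iteration 2: level < 1 fails for all current rows; recursion stops.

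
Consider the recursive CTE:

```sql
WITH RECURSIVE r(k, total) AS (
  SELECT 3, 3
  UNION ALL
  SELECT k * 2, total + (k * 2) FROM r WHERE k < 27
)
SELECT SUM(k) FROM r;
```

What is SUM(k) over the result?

93

Base: k=3, total=3.
Iteration 1: 3 < 27 holds -> k = 3 * 2 = 6, total = 3 + 6 = 9.
Iteration 2: 6 < 27 holds -> k = 6 * 2 = 12, total = 9 + 12 = 21.
Iteration 3: 12 < 27 holds -> k = 12 * 2 = 24, total = 21 + 24 = 45.
Iteration 4: 24 < 27 holds -> k = 24 * 2 = 48, total = 45 + 48 = 93.
Iteration 5: 48 < 27 fails; recursion stops.
SUM(k) = 3 + 6 + 12 + 24 + 48 = 93.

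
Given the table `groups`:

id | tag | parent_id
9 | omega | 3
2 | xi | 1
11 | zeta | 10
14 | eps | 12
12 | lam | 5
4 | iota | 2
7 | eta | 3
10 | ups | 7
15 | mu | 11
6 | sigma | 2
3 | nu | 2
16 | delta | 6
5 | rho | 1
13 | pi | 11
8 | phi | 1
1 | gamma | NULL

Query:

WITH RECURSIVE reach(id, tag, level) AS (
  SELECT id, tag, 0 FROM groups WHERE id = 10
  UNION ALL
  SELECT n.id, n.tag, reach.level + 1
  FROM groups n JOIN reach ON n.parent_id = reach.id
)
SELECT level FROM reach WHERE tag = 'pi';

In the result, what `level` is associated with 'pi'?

2

Base: id=10 (ups) at level 0.
Iteration 1: rows with parent_id in {10} -> zeta (id 11, level 1).
Iteration 2: rows with parent_id in {11} -> pi (id 13, level 2), mu (id 15, level 2).
Iteration 3: no rows with parent_id in {13,15}; recursion stops.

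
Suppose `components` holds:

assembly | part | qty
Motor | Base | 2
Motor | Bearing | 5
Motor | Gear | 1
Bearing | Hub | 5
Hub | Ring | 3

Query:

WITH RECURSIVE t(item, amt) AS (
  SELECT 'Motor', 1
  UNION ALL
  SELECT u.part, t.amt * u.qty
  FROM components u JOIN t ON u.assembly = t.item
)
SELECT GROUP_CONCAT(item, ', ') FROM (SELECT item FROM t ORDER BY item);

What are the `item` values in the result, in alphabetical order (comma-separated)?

Base, Bearing, Gear, Hub, Motor, Ring

Base: (Motor, amt=1).
Iteration 1: components of {Motor} -> Base = 1*2 = 2, Bearing = 1*5 = 5, Gear = 1*1 = 1.
Iteration 2: components of {Base,Bearing,Gear} -> Hub = 5*5 = 25.
Iteration 3: components of {Hub} -> Ring = 25*3 = 75.
Iteration 4: no further components; recursion stops.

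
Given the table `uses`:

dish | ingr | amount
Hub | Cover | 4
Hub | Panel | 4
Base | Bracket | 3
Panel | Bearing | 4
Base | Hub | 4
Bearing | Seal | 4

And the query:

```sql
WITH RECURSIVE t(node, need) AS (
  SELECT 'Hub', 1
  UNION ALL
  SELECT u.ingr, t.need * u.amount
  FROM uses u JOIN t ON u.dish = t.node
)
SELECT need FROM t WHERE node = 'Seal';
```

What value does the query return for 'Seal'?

64

Base: (Hub, need=1).
Iteration 1: components of {Hub} -> Cover = 1*4 = 4, Panel = 1*4 = 4.
Iteration 2: components of {Cover,Panel} -> Bearing = 4*4 = 16.
Iteration 3: components of {Bearing} -> Seal = 16*4 = 64.
Iteration 4: no further components; recursion stops.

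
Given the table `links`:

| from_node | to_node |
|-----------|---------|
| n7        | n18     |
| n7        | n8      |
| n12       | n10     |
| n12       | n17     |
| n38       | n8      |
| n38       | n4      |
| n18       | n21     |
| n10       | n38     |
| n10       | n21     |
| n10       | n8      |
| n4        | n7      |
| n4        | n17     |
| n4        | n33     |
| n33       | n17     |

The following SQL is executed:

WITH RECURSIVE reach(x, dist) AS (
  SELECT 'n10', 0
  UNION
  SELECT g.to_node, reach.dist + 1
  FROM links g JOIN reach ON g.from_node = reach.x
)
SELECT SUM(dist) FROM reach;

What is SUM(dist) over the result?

33

Base: (n10, dist=0).
Iteration 1: edges from {n10} -> (n21, dist=1), (n38, dist=1), (n8, dist=1).
Iteration 2: edges from {n21,n38,n8} -> (n4, dist=2), (n8, dist=2).
Iteration 3: edges from {n4,n8} -> (n17, dist=3), (n33, dist=3), (n7, dist=3).
Iteration 4: edges from {n17,n33,n7} -> (n17, dist=4), (n18, dist=4), (n8, dist=4).
Iteration 5: edges from {n17,n18,n8} -> (n21, dist=5).
Iteration 6: no outgoing edges from {n21}; recursion stops.
SUM(dist) = 0 + 1 + 1 + 1 + 2 + 2 + 3 + 3 + 3 + 4 + 4 + 4 + 5 = 33.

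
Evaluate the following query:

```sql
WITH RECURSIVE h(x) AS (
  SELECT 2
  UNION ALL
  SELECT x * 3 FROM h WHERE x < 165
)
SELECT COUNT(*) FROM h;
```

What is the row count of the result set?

Base: x=2.
Iteration 1: 2 < 165 holds -> x = 2 * 3 = 6.
Iteration 2: 6 < 165 holds -> x = 6 * 3 = 18.
Iteration 3: 18 < 165 holds -> x = 18 * 3 = 54.
Iteration 4: 54 < 165 holds -> x = 54 * 3 = 162.
Iteration 5: 162 < 165 holds -> x = 162 * 3 = 486.
Iteration 6: 486 < 165 fails; recursion stops.
Total rows emitted: 6.

6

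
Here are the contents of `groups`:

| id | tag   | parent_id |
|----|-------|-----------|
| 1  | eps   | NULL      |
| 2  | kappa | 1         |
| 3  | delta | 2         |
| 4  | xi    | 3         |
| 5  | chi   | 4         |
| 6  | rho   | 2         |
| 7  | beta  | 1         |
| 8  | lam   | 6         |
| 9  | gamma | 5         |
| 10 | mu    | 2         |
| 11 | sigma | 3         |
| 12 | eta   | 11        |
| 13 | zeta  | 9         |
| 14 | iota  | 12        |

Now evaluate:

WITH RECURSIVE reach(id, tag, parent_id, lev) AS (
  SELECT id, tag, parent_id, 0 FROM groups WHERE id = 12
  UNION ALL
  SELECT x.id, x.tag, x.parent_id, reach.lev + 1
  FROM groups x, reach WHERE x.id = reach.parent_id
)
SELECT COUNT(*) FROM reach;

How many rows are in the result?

5

Base: id=12 (eta), parent_id=11, lev 0.
Iteration 1: join on id=11 -> sigma (id 11, parent_id=3, lev 1).
Iteration 2: join on id=3 -> delta (id 3, parent_id=2, lev 2).
Iteration 3: join on id=2 -> kappa (id 2, parent_id=1, lev 3).
Iteration 4: join on id=1 -> eps (id 1, parent_id=NULL, lev 4).
Iteration 5: parent_id is NULL; no match; recursion stops.
Total rows emitted: 5.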